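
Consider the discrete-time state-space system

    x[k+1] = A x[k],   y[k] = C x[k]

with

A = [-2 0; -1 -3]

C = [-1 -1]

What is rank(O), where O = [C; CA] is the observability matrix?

CA = [[3, 3]]
Observability matrix O = [C; CA] = [[-1, -1], [3, 3]]
Every row of O is a scalar multiple of row 1 = [-1, -1] (multipliers 1, -3), so the rows span a one-dimensional space.
O ≠ 0, hence rank(O) = 1.
rank(O) = 1 < n = 2, so the pair (A, C) is not completely observable.

1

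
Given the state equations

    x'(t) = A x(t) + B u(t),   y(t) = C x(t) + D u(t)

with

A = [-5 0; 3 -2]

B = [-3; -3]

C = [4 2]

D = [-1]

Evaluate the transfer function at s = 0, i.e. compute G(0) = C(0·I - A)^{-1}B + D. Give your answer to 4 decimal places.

-8.2000

G(0) = C(-A)^{-1}B + D = -C A^{-1} B + D.
det A = 10, so A^{-1} = (1/10)·adj(A) = [[-1/5, 0], [-3/10, -1/2]]
A^{-1} B = [3/5, 12/5]^T
C A^{-1} B = 36/5
G(0) = D - C A^{-1} B = -1 - (36/5) = -41/5 ≈ -8.2000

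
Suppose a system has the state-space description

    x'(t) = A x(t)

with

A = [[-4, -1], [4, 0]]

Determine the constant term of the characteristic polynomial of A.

4

For a 2×2 matrix, det(sI - A) = s^2 - (tr A)s + det A.
tr A = -4, det A = 4.
So p(s) = s^2 + 4s + 4.
The constant term is 4.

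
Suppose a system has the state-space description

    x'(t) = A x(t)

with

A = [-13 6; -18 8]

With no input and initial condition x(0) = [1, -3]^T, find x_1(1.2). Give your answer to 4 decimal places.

det(sI - A) = s^2 - (tr A)s + det A, with tr A = (-13) + 8 = -5 and det A = (-13)·8 - 6·(-18) = -104 - (-108) = 4.
So p(s) = det(sI - A) = s^2 + 5s + 4.
Factor s^2 + 5s + 4: two numbers with sum -5 and product 4 are -1 and -4, so s^2 + 5s + 4 = (s + 1)(s + 4).
Hence p(s) = (s + 1) (s + 4), with roots -4, -1.
The eigenvalues -4, -1 are distinct and real, so A is diagonalisable and x(t) = e^{At} x(0) = V diag(e^{λ_i t}) V^{-1} x(0), where the columns of V are the eigenvectors.
λ = -4: A - (-4)I = [[-9, 6], [-18, 12]]. Row 1 gives (-9)·v1 + 6·v2 = 0, so take v_1 = [2, 3]^T.
λ = -1: A - (-1)I = [[-12, 6], [-18, 9]]. Row 1 gives (-12)·v1 + 6·v2 = 0, so take v_2 = [1, 2]^T.
V = [v_1 v_2] = [[2, 1], [3, 2]] has det V = 1, so V^{-1} = adj(V)/det V = [[2, -1], [-3, 2]].
Modal coordinates z(0) = V^{-1} x(0): 2·1 + (-1)·(-3) = 5; (-3)·1 + 2·(-3) = -9; so z(0) = [5, -9]^T.
x_1(t) = Σ_i (v_i)_1 · z_i(0) · e^{λ_i t} (row 1 of V times the modal terms).
x_1(1.2) = 2·5·e^{-4·1.2} + 1·(-9)·e^{-1·1.2} = 10·0.00822975 + (-9)·0.30119421 = -2.6285.

-2.6285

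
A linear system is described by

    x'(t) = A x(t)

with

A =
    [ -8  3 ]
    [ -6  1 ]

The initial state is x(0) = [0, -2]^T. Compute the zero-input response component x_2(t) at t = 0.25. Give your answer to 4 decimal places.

-1.8531

det(sI - A) = s^2 - (tr A)s + det A, with tr A = (-8) + 1 = -7 and det A = (-8)·1 - 3·(-6) = -8 - (-18) = 10.
So p(s) = det(sI - A) = s^2 + 7s + 10.
Factor s^2 + 7s + 10: two numbers with sum -7 and product 10 are -2 and -5, so s^2 + 7s + 10 = (s + 2)(s + 5).
Hence p(s) = (s + 2) (s + 5), with roots -5, -2.
The eigenvalues -5, -2 are distinct and real, so A is diagonalisable and x(t) = e^{At} x(0) = V diag(e^{λ_i t}) V^{-1} x(0), where the columns of V are the eigenvectors.
λ = -5: A - (-5)I = [[-3, 3], [-6, 6]]. Row 1 gives (-3)·v1 + 3·v2 = 0, so take v_1 = [-1, -1]^T.
λ = -2: A - (-2)I = [[-6, 3], [-6, 3]]. Row 1 gives (-6)·v1 + 3·v2 = 0, so take v_2 = [1, 2]^T.
V = [v_1 v_2] = [[-1, 1], [-1, 2]] has det V = -1, so V^{-1} = adj(V)/det V = [[-2, 1], [-1, 1]].
Modal coordinates z(0) = V^{-1} x(0): (-2)·0 + 1·(-2) = -2; (-1)·0 + 1·(-2) = -2; so z(0) = [-2, -2]^T.
x_2(t) = Σ_i (v_i)_2 · z_i(0) · e^{λ_i t} (row 2 of V times the modal terms).
x_2(0.25) = (-1)·(-2)·e^{-5·0.25} + 2·(-2)·e^{-2·0.25} = 2·0.286505 + (-4)·0.606531 = -1.8531.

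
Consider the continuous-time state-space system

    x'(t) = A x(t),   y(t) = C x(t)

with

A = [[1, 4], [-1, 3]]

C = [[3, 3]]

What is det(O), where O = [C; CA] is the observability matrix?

CA = [[0, 21]]
Observability matrix O = [C; CA] = [[3, 3], [0, 21]]
det(O) = 3·21 - 3·0 = 63 - 0 = 63
Since det(O) ≠ 0, rank(O) = 2 and the system is completely observable.

63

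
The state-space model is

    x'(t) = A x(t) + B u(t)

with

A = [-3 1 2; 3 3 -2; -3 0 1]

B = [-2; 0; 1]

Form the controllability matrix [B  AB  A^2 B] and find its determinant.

AB = [[8], [-8], [7]]
A^2B = [[-18], [-14], [-17]]
Controllability matrix C = [B  AB  A^2B] = [[-2, 8, -18], [0, -8, -14], [1, 7, -17]]
Expanding along the first row, det(C) = (-2)·((-8)·(-17) - (-14)·7) - 8·(0·(-17) - (-14)·1) + (-18)·(0·7 - (-8)·1) = (-2)·234 - 8·14 + (-18)·8 = -724
Since det(C) ≠ 0, rank(C) = 3 and the system is completely controllable.

-724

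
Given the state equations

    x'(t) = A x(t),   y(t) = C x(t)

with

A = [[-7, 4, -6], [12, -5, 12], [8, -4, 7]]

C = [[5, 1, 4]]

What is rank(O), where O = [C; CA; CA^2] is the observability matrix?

2

CA = [[9, -1, 10]]
CA^2 = [[5, 1, 4]]
Observability matrix O = [C; CA; CA^2] = [[5, 1, 4], [9, -1, 10], [5, 1, 4]]
The columns c1, c2, c3 of O are linearly dependent: -c1 + c2 + c3 = 0 (check each entry), so rank(O) ≤ 2.
The 2×2 minor from rows 1, 2, columns 1, 2 is 5·(-1) - 1·9 = -5 - 9 = -14 ≠ 0, so rank(O) = 2.
rank(O) = 2 < n = 3, so the pair (A, C) is not completely observable.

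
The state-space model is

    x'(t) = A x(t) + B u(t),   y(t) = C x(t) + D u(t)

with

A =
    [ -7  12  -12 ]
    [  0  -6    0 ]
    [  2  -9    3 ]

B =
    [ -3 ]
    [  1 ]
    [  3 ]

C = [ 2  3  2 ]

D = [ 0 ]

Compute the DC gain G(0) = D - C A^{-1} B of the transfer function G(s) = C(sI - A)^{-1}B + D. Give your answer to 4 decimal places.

G(0) = C(-A)^{-1}B + D = -C A^{-1} B + D.
det A = -18, so A^{-1} = (1/-18)·adj(A) = [[1, -4, 4], [0, -1/6, 0], [-2/3, 13/6, -7/3]]
A^{-1} B = [5, -1/6, -17/6]^T
C A^{-1} B = 23/6
G(0) = D - C A^{-1} B = 0 - (23/6) = -23/6 ≈ -3.8333

-3.8333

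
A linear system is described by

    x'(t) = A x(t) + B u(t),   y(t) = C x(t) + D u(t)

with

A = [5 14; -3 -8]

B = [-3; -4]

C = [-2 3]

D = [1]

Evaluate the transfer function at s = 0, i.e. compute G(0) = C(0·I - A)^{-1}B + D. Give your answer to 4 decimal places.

124.5000

G(0) = C(-A)^{-1}B + D = -C A^{-1} B + D.
det A = 2, so A^{-1} = (1/2)·adj(A) = [[-4, -7], [3/2, 5/2]]
A^{-1} B = [40, -29/2]^T
C A^{-1} B = -247/2
G(0) = D - C A^{-1} B = 1 - (-247/2) = 249/2 ≈ 124.5000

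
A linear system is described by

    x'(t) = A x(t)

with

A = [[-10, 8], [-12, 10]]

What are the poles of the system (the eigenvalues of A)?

-2, 2

det(sI - A) = s^2 - (tr A)s + det A, with tr A = (-10) + 10 = 0 and det A = (-10)·10 - 8·(-12) = -100 - (-96) = -4.
So p(s) = det(sI - A) = s^2 - 4.
Factor s^2 - 4: two numbers with sum 0 and product -4 are 2 and -2, so s^2 - 4 = (s - 2)(s + 2).
Hence p(s) = (s - 2) (s + 2), with roots -2, 2.
At least one eigenvalue has non-negative real part, so the system is not asymptotically stable.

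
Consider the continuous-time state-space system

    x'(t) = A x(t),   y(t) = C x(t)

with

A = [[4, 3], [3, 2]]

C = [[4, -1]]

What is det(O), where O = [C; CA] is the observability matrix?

CA = [[13, 10]]
Observability matrix O = [C; CA] = [[4, -1], [13, 10]]
det(O) = 4·10 - (-1)·13 = 40 - (-13) = 53
Since det(O) ≠ 0, rank(O) = 2 and the system is completely observable.

53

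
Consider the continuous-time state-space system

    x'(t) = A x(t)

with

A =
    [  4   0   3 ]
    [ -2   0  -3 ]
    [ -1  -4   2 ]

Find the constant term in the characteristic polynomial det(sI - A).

24

Expand det(sI - A) for the 3×3 matrix.
p(s) = s^3 - 6s^2 - s + 24.
(Check: constant term = det(-A) = (-1)^3 det A = 24; coefficient of s^2 = -tr A = -6.)
The constant term is 24.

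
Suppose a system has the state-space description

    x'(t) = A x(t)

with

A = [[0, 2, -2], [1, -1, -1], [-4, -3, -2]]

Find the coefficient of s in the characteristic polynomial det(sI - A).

-11

Expand det(sI - A) for the 3×3 matrix.
p(s) = s^3 + 3s^2 - 11s - 26.
(Check: constant term = det(-A) = (-1)^3 det A = -26; coefficient of s^2 = -tr A = 3.)
The coefficient of s is -11.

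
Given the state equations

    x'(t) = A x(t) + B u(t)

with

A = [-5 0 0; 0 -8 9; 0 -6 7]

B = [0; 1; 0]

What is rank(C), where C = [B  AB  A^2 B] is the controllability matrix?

AB = [[0], [-8], [-6]]
A^2B = [[0], [10], [6]]
Controllability matrix C = [B  AB  A^2B] = [[0, 0, 0], [1, -8, 10], [0, -6, 6]]
Row 1 of C is identically zero, so rank(C) ≤ 2.
The 2×2 minor from rows 2, 3, columns 1, 2 is 1·(-6) - (-8)·0 = -6 - 0 = -6 ≠ 0, so rank(C) = 2.
rank(C) = 2 < n = 3, so the pair (A, B) is not completely controllable.

2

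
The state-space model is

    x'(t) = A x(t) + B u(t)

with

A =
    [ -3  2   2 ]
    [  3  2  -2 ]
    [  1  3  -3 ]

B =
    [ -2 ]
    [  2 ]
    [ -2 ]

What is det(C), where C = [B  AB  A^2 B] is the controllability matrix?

AB = [[6], [2], [10]]
A^2B = [[6], [2], [-18]]
Controllability matrix C = [B  AB  A^2B] = [[-2, 6, 6], [2, 2, 2], [-2, 10, -18]]
Expanding along the first row, det(C) = (-2)·(2·(-18) - 2·10) - 6·(2·(-18) - 2·(-2)) + 6·(2·10 - 2·(-2)) = (-2)·(-56) - 6·(-32) + 6·24 = 448
Since det(C) ≠ 0, rank(C) = 3 and the system is completely controllable.

448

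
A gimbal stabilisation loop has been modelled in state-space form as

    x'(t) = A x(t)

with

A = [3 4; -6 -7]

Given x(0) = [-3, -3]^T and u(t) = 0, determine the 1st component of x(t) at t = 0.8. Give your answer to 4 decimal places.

det(sI - A) = s^2 - (tr A)s + det A, with tr A = 3 + (-7) = -4 and det A = 3·(-7) - 4·(-6) = -21 - (-24) = 3.
So p(s) = det(sI - A) = s^2 + 4s + 3.
Factor s^2 + 4s + 3: two numbers with sum -4 and product 3 are -1 and -3, so s^2 + 4s + 3 = (s + 1)(s + 3).
Hence p(s) = (s + 1) (s + 3), with roots -3, -1.
The eigenvalues -3, -1 are distinct and real, so A is diagonalisable and x(t) = e^{At} x(0) = V diag(e^{λ_i t}) V^{-1} x(0), where the columns of V are the eigenvectors.
λ = -3: A - (-3)I = [[6, 4], [-6, -4]]. Row 1 gives 6·v1 + 4·v2 = 0, so take v_1 = [-2, 3]^T.
λ = -1: A - (-1)I = [[4, 4], [-6, -6]]. Row 1 gives 4·v1 + 4·v2 = 0, so take v_2 = [1, -1]^T.
V = [v_1 v_2] = [[-2, 1], [3, -1]] has det V = -1, so V^{-1} = adj(V)/det V = [[1, 1], [3, 2]].
Modal coordinates z(0) = V^{-1} x(0): 1·(-3) + 1·(-3) = -6; 3·(-3) + 2·(-3) = -15; so z(0) = [-6, -15]^T.
x_1(t) = Σ_i (v_i)_1 · z_i(0) · e^{λ_i t} (row 1 of V times the modal terms).
x_1(0.8) = (-2)·(-6)·e^{-3·0.8} + 1·(-15)·e^{-1·0.8} = 12·0.090718 + (-15)·0.449329 = -5.6513.

-5.6513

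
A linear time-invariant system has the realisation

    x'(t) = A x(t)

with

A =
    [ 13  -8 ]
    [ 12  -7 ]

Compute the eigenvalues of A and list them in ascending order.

det(sI - A) = s^2 - (tr A)s + det A, with tr A = 13 + (-7) = 6 and det A = 13·(-7) - (-8)·12 = -91 - (-96) = 5.
So p(s) = det(sI - A) = s^2 - 6s + 5.
Factor s^2 - 6s + 5: two numbers with sum 6 and product 5 are 5 and 1, so s^2 - 6s + 5 = (s - 5)(s - 1).
Hence p(s) = (s - 5) (s - 1), with roots 1, 5.
At least one eigenvalue has non-negative real part, so the system is not asymptotically stable.

1, 5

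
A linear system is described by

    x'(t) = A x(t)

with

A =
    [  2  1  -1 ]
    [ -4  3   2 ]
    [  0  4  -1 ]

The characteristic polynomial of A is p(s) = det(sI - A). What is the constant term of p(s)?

Expand det(sI - A) for the 3×3 matrix.
p(s) = s^3 - 4s^2 - 3s + 10.
(Check: constant term = det(-A) = (-1)^3 det A = 10; coefficient of s^2 = -tr A = -4.)
The constant term is 10.

10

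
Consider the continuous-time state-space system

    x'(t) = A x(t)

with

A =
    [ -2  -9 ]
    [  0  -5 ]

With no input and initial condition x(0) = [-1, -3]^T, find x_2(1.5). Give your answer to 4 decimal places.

-0.0017

det(sI - A) = s^2 - (tr A)s + det A, with tr A = (-2) + (-5) = -7 and det A = (-2)·(-5) - (-9)·0 = 10 - 0 = 10.
So p(s) = det(sI - A) = s^2 + 7s + 10.
Factor s^2 + 7s + 10: two numbers with sum -7 and product 10 are -2 and -5, so s^2 + 7s + 10 = (s + 2)(s + 5).
Hence p(s) = (s + 2) (s + 5), with roots -5, -2.
The eigenvalues -5, -2 are distinct and real, so A is diagonalisable and x(t) = e^{At} x(0) = V diag(e^{λ_i t}) V^{-1} x(0), where the columns of V are the eigenvectors.
λ = -5: A - (-5)I = [[3, -9], [0, 0]]. Row 1 gives 3·v1 + (-9)·v2 = 0, so take v_1 = [3, 1]^T.
λ = -2: A - (-2)I = [[0, -9], [0, -3]]. Row 1 gives 0·v1 + (-9)·v2 = 0, so take v_2 = [1, 0]^T.
V = [v_1 v_2] = [[3, 1], [1, 0]] has det V = -1, so V^{-1} = adj(V)/det V = [[0, 1], [1, -3]].
Modal coordinates z(0) = V^{-1} x(0): 0·(-1) + 1·(-3) = -3; 1·(-1) + (-3)·(-3) = 8; so z(0) = [-3, 8]^T.
x_2(t) = Σ_i (v_i)_2 · z_i(0) · e^{λ_i t} (row 2 of V times the modal terms).
x_2(1.5) = 1·(-3)·e^{-5·1.5} + 0·8·e^{-2·1.5} = (-3)·0.000553 + 0·0.049787 = -0.0017.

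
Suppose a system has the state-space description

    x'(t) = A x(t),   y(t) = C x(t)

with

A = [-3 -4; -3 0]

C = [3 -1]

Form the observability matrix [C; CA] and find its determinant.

CA = [[-6, -12]]
Observability matrix O = [C; CA] = [[3, -1], [-6, -12]]
det(O) = 3·(-12) - (-1)·(-6) = -36 - 6 = -42
Since det(O) ≠ 0, rank(O) = 2 and the system is completely observable.

-42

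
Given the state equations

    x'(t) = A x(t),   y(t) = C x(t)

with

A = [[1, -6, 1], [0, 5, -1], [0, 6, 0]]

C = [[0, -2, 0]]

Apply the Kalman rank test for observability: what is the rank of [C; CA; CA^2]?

2

CA = [[0, -10, 2]]
CA^2 = [[0, -38, 10]]
Observability matrix O = [C; CA; CA^2] = [[0, -2, 0], [0, -10, 2], [0, -38, 10]]
Column 1 of O is identically zero, so rank(O) ≤ 2.
The 2×2 minor from rows 1, 2, columns 2, 3 is (-2)·2 - 0·(-10) = -4 - 0 = -4 ≠ 0, so rank(O) = 2.
rank(O) = 2 < n = 3, so the pair (A, C) is not completely observable.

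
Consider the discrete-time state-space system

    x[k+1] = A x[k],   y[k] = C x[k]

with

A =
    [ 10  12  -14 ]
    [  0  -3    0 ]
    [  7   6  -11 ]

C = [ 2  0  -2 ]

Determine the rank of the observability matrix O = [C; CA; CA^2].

2

CA = [[6, 12, -6]]
CA^2 = [[18, 0, -18]]
Observability matrix O = [C; CA; CA^2] = [[2, 0, -2], [6, 12, -6], [18, 0, -18]]
The columns c1, c2, c3 of O are linearly dependent: c1 + c3 = 0 (check each entry), so rank(O) ≤ 2.
The 2×2 minor from rows 1, 2, columns 1, 2 is 2·12 - 0·6 = 24 - 0 = 24 ≠ 0, so rank(O) = 2.
rank(O) = 2 < n = 3, so the pair (A, C) is not completely observable.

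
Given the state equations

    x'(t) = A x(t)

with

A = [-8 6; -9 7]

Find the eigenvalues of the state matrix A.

det(sI - A) = s^2 - (tr A)s + det A, with tr A = (-8) + 7 = -1 and det A = (-8)·7 - 6·(-9) = -56 - (-54) = -2.
So p(s) = det(sI - A) = s^2 + s - 2.
Factor s^2 + s - 2: two numbers with sum -1 and product -2 are 1 and -2, so s^2 + s - 2 = (s - 1)(s + 2).
Hence p(s) = (s - 1) (s + 2), with roots -2, 1.
At least one eigenvalue has non-negative real part, so the system is not asymptotically stable.

-2, 1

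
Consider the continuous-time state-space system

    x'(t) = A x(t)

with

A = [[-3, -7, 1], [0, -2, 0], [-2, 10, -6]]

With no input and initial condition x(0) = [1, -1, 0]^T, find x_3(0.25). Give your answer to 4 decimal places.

-1.2801

det(sI - A) = s^3 - (tr A)s^2 + (M11 + M22 + M33)s - det A, where Mii is the 2×2 principal minor of A obtained by deleting row i and column i.
tr A = (-3) + (-2) + (-6) = -11; M11 = (-2)·(-6) - 0·10 = 12 - 0 = 12; M22 = (-3)·(-6) - 1·(-2) = 18 - (-2) = 20; M33 = (-3)·(-2) - (-7)·0 = 6 - 0 = 6; sum of minors = 38.
det A = (-3)·((-2)·(-6) - 0·10) - (-7)·(0·(-6) - 0·(-2)) + 1·(0·10 - (-2)·(-2)) = (-3)·12 - (-7)·0 + 1·(-4) = -40.
So p(s) = det(sI - A) = s^3 + 11s^2 + 38s + 40.
Rational-root test: any integer root divides 40. Testing small divisors, s = -2 works: p(-2) = -8 + 44 + (-76) + 40 = 0, so (s + 2) is a factor.
Dividing, p(s) = (s + 2)(s^2 + 9s + 20).
Factor s^2 + 9s + 20: two numbers with sum -9 and product 20 are -4 and -5, so s^2 + 9s + 20 = (s + 4)(s + 5).
Hence p(s) = (s + 2) (s + 4) (s + 5), with roots -5, -4, -2.
The eigenvalues -5, -4, -2 are distinct and real, so A is diagonalisable and x(t) = e^{At} x(0) = V diag(e^{λ_i t}) V^{-1} x(0), where the columns of V are the eigenvectors.
λ = -5: A - (-5)I = [[2, -7, 1], [0, 3, 0], [-2, 10, -1]]. v must be orthogonal to every row; (row 1) × (row 2) = [-3, 0, 6], so take v_1 = [1, 0, -2]^T.
λ = -4: A - (-4)I = [[1, -7, 1], [0, 2, 0], [-2, 10, -2]]. v must be orthogonal to every row; (row 1) × (row 2) = [-2, 0, 2], so take v_2 = [1, 0, -1]^T.
λ = -2: A - (-2)I = [[-1, -7, 1], [0, 0, 0], [-2, 10, -4]]. v must be orthogonal to every row; (row 1) × (row 3) = [18, -6, -24], so take v_3 = [-3, 1, 4]^T.
V = [v_1 v_2 v_3] = [[1, 1, -3], [0, 0, 1], [-2, -1, 4]] has det V = -1, so V^{-1} = adj(V)/det V = [[-1, 1, -1], [2, 2, 1], [0, 1, 0]].
Modal coordinates z(0) = V^{-1} x(0): (-1)·1 + 1·(-1) + (-1)·0 = -2; 2·1 + 2·(-1) + 1·0 = 0; 0·1 + 1·(-1) + 0·0 = -1; so z(0) = [-2, 0, -1]^T.
x_3(t) = Σ_i (v_i)_3 · z_i(0) · e^{λ_i t} (row 3 of V times the modal terms).
x_3(0.25) = (-2)·(-2)·e^{-5·0.25} + (-1)·0·e^{-4·0.25} + 4·(-1)·e^{-2·0.25} = 4·0.286505 + 0·0.367879 + (-4)·0.606531 = -1.2801.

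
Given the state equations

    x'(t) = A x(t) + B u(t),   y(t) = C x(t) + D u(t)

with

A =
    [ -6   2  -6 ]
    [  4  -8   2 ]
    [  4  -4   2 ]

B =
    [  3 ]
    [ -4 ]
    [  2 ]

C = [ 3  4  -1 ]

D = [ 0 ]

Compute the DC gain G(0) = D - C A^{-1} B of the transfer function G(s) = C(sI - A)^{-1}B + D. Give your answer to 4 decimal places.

G(0) = C(-A)^{-1}B + D = -C A^{-1} B + D.
det A = -48, so A^{-1} = (1/-48)·adj(A) = [[1/6, -5/12, 11/12], [0, -1/4, 1/4], [-1/3, 1/3, -5/6]]
A^{-1} B = [4, 3/2, -4]^T
C A^{-1} B = 22
G(0) = D - C A^{-1} B = 0 - (22) = -22

-22.0000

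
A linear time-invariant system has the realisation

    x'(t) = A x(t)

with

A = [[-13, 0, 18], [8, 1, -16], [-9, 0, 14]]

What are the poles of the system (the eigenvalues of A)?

-4, 1, 5

det(sI - A) = s^3 - (tr A)s^2 + (M11 + M22 + M33)s - det A, where Mii is the 2×2 principal minor of A obtained by deleting row i and column i.
tr A = (-13) + 1 + 14 = 2; M11 = 1·14 - (-16)·0 = 14 - 0 = 14; M22 = (-13)·14 - 18·(-9) = -182 - (-162) = -20; M33 = (-13)·1 - 0·8 = -13 - 0 = -13; sum of minors = -19.
det A = (-13)·(1·14 - (-16)·0) - 0·(8·14 - (-16)·(-9)) + 18·(8·0 - 1·(-9)) = (-13)·14 - 0·(-32) + 18·9 = -20.
So p(s) = det(sI - A) = s^3 - 2s^2 - 19s + 20.
Rational-root test: any integer root divides 20. Testing small divisors, s = 1 works: p(1) = 1 + (-2) + (-19) + 20 = 0, so (s - 1) is a factor.
Dividing, p(s) = (s - 1)(s^2 - s - 20).
Factor s^2 - s - 20: two numbers with sum 1 and product -20 are 5 and -4, so s^2 - s - 20 = (s - 5)(s + 4).
Hence p(s) = (s - 5) (s - 1) (s + 4), with roots -4, 1, 5.
At least one eigenvalue has non-negative real part, so the system is not asymptotically stable.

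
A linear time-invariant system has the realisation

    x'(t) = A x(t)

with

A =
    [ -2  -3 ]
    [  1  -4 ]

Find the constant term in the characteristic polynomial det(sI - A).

11

For a 2×2 matrix, det(sI - A) = s^2 - (tr A)s + det A.
tr A = -6, det A = 11.
So p(s) = s^2 + 6s + 11.
The constant term is 11.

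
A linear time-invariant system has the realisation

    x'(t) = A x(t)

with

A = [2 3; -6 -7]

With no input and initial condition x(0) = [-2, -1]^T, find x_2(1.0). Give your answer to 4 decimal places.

1.7295

det(sI - A) = s^2 - (tr A)s + det A, with tr A = 2 + (-7) = -5 and det A = 2·(-7) - 3·(-6) = -14 - (-18) = 4.
So p(s) = det(sI - A) = s^2 + 5s + 4.
Factor s^2 + 5s + 4: two numbers with sum -5 and product 4 are -1 and -4, so s^2 + 5s + 4 = (s + 1)(s + 4).
Hence p(s) = (s + 1) (s + 4), with roots -4, -1.
The eigenvalues -4, -1 are distinct and real, so A is diagonalisable and x(t) = e^{At} x(0) = V diag(e^{λ_i t}) V^{-1} x(0), where the columns of V are the eigenvectors.
λ = -4: A - (-4)I = [[6, 3], [-6, -3]]. Row 1 gives 6·v1 + 3·v2 = 0, so take v_1 = [-1, 2]^T.
λ = -1: A - (-1)I = [[3, 3], [-6, -6]]. Row 1 gives 3·v1 + 3·v2 = 0, so take v_2 = [-1, 1]^T.
V = [v_1 v_2] = [[-1, -1], [2, 1]] has det V = 1, so V^{-1} = adj(V)/det V = [[1, 1], [-2, -1]].
Modal coordinates z(0) = V^{-1} x(0): 1·(-2) + 1·(-1) = -3; (-2)·(-2) + (-1)·(-1) = 5; so z(0) = [-3, 5]^T.
x_2(t) = Σ_i (v_i)_2 · z_i(0) · e^{λ_i t} (row 2 of V times the modal terms).
x_2(1.0) = 2·(-3)·e^{-4·1.0} + 1·5·e^{-1·1.0} = (-6)·0.018316 + 5·0.367879 = 1.7295.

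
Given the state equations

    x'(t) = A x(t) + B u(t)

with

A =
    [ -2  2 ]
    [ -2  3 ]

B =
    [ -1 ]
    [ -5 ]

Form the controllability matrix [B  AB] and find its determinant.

AB = [[-8], [-13]]
Controllability matrix C = [B  AB] = [[-1, -8], [-5, -13]]
det(C) = (-1)·(-13) - (-8)·(-5) = 13 - 40 = -27
Since det(C) ≠ 0, rank(C) = 2 and the system is completely controllable.

-27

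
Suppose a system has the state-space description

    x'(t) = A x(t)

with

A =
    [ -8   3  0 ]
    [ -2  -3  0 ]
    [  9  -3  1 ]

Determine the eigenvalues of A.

-6, -5, 1

det(sI - A) = s^3 - (tr A)s^2 + (M11 + M22 + M33)s - det A, where Mii is the 2×2 principal minor of A obtained by deleting row i and column i.
tr A = (-8) + (-3) + 1 = -10; M11 = (-3)·1 - 0·(-3) = -3 - 0 = -3; M22 = (-8)·1 - 0·9 = -8 - 0 = -8; M33 = (-8)·(-3) - 3·(-2) = 24 - (-6) = 30; sum of minors = 19.
det A = (-8)·((-3)·1 - 0·(-3)) - 3·((-2)·1 - 0·9) + 0·((-2)·(-3) - (-3)·9) = (-8)·(-3) - 3·(-2) + 0·33 = 30.
So p(s) = det(sI - A) = s^3 + 10s^2 + 19s - 30.
Rational-root test: any integer root divides -30. Testing small divisors, s = 1 works: p(1) = 1 + 10 + 19 + (-30) = 0, so (s - 1) is a factor.
Dividing, p(s) = (s - 1)(s^2 + 11s + 30).
Factor s^2 + 11s + 30: two numbers with sum -11 and product 30 are -5 and -6, so s^2 + 11s + 30 = (s + 5)(s + 6).
Hence p(s) = (s - 1) (s + 5) (s + 6), with roots -6, -5, 1.
At least one eigenvalue has non-negative real part, so the system is not asymptotically stable.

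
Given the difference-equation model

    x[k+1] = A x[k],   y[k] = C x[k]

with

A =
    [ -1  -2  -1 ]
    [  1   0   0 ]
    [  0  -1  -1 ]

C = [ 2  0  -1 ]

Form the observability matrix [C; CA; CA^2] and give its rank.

CA = [[-2, -3, -1]]
CA^2 = [[-1, 5, 3]]
Observability matrix O = [C; CA; CA^2] = [[2, 0, -1], [-2, -3, -1], [-1, 5, 3]]
det(O) = 2·((-3)·3 - (-1)·5) - 0·((-2)·3 - (-1)·(-1)) + (-1)·((-2)·5 - (-3)·(-1)) = 2·(-4) - 0·(-7) + (-1)·(-13) = 5 ≠ 0, so rank(O) = 3.
rank(O) = 3 = n, so the pair (A, C) is completely observable.

3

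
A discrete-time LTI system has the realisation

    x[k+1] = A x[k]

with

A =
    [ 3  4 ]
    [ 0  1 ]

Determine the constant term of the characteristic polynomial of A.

3

For a 2×2 matrix, det(zI - A) = z^2 - (tr A)z + det A.
tr A = 4, det A = 3.
So p(z) = z^2 - 4z + 3.
The constant term is 3.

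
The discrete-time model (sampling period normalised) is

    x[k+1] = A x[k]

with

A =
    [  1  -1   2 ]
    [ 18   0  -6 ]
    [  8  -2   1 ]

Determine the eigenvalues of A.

det(zI - A) = z^3 - (tr A)z^2 + (M11 + M22 + M33)z - det A, where Mii is the 2×2 principal minor of A obtained by deleting row i and column i.
tr A = 1 + 0 + 1 = 2; M11 = 0·1 - (-6)·(-2) = 0 - 12 = -12; M22 = 1·1 - 2·8 = 1 - 16 = -15; M33 = 1·0 - (-1)·18 = 0 - (-18) = 18; sum of minors = -9.
det A = 1·(0·1 - (-6)·(-2)) - (-1)·(18·1 - (-6)·8) + 2·(18·(-2) - 0·8) = 1·(-12) - (-1)·66 + 2·(-36) = -18.
So p(z) = det(zI - A) = z^3 - 2z^2 - 9z + 18.
Rational-root test: any integer root divides 18. Testing small divisors, z = 2 works: p(2) = 8 + (-8) + (-18) + 18 = 0, so (z - 2) is a factor.
Dividing, p(z) = (z - 2)(z^2 - 9).
Factor z^2 - 9: two numbers with sum 0 and product -9 are 3 and -3, so z^2 - 9 = (z - 3)(z + 3).
Hence p(z) = (z - 3) (z - 2) (z + 3), with roots -3, 2, 3.

-3, 2, 3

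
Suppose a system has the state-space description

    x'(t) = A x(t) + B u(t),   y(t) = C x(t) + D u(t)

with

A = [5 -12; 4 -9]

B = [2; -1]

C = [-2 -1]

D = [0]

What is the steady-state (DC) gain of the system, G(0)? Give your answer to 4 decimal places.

G(0) = C(-A)^{-1}B + D = -C A^{-1} B + D.
det A = 3, so A^{-1} = (1/3)·adj(A) = [[-3, 4], [-4/3, 5/3]]
A^{-1} B = [-10, -13/3]^T
C A^{-1} B = 73/3
G(0) = D - C A^{-1} B = 0 - (73/3) = -73/3 ≈ -24.3333

-24.3333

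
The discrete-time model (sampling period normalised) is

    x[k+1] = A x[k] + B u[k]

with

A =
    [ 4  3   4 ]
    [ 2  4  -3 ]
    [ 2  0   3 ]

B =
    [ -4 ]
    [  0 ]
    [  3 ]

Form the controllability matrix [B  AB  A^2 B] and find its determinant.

AB = [[-4], [-17], [1]]
A^2B = [[-63], [-79], [-5]]
Controllability matrix C = [B  AB  A^2B] = [[-4, -4, -63], [0, -17, -79], [3, 1, -5]]
Expanding along the first row, det(C) = (-4)·((-17)·(-5) - (-79)·1) - (-4)·(0·(-5) - (-79)·3) + (-63)·(0·1 - (-17)·3) = (-4)·164 - (-4)·237 + (-63)·51 = -2921
Since det(C) ≠ 0, rank(C) = 3 and the system is completely controllable.

-2921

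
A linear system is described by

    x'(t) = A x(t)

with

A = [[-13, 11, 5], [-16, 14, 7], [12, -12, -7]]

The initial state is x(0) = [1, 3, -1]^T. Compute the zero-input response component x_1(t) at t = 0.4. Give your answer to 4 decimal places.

3.3319

det(sI - A) = s^3 - (tr A)s^2 + (M11 + M22 + M33)s - det A, where Mii is the 2×2 principal minor of A obtained by deleting row i and column i.
tr A = (-13) + 14 + (-7) = -6; M11 = 14·(-7) - 7·(-12) = -98 - (-84) = -14; M22 = (-13)·(-7) - 5·12 = 91 - 60 = 31; M33 = (-13)·14 - 11·(-16) = -182 - (-176) = -6; sum of minors = 11.
det A = (-13)·(14·(-7) - 7·(-12)) - 11·((-16)·(-7) - 7·12) + 5·((-16)·(-12) - 14·12) = (-13)·(-14) - 11·28 + 5·24 = -6.
So p(s) = det(sI - A) = s^3 + 6s^2 + 11s + 6.
Rational-root test: any integer root divides 6. Testing small divisors, s = -1 works: p(-1) = -1 + 6 + (-11) + 6 = 0, so (s + 1) is a factor.
Dividing, p(s) = (s + 1)(s^2 + 5s + 6).
Factor s^2 + 5s + 6: two numbers with sum -5 and product 6 are -2 and -3, so s^2 + 5s + 6 = (s + 2)(s + 3).
Hence p(s) = (s + 1) (s + 2) (s + 3), with roots -3, -2, -1.
The eigenvalues -3, -2, -1 are distinct and real, so A is diagonalisable and x(t) = e^{At} x(0) = V diag(e^{λ_i t}) V^{-1} x(0), where the columns of V are the eigenvectors.
λ = -3: A - (-3)I = [[-10, 11, 5], [-16, 17, 7], [12, -12, -4]]. v must be orthogonal to every row; (row 1) × (row 2) = [-8, -10, 6], so take v_1 = [4, 5, -3]^T.
λ = -2: A - (-2)I = [[-11, 11, 5], [-16, 16, 7], [12, -12, -5]]. v must be orthogonal to every row; (row 1) × (row 2) = [-3, -3, 0], so take v_2 = [1, 1, 0]^T.
λ = -1: A - (-1)I = [[-12, 11, 5], [-16, 15, 7], [12, -12, -6]]. v must be orthogonal to every row; (row 1) × (row 2) = [2, 4, -4], so take v_3 = [-1, -2, 2]^T.
V = [v_1 v_2 v_3] = [[4, 1, -1], [5, 1, -2], [-3, 0, 2]] has det V = 1, so V^{-1} = adj(V)/det V = [[2, -2, -1], [-4, 5, 3], [3, -3, -1]].
Modal coordinates z(0) = V^{-1} x(0): 2·1 + (-2)·3 + (-1)·(-1) = -3; (-4)·1 + 5·3 + 3·(-1) = 8; 3·1 + (-3)·3 + (-1)·(-1) = -5; so z(0) = [-3, 8, -5]^T.
x_1(t) = Σ_i (v_i)_1 · z_i(0) · e^{λ_i t} (row 1 of V times the modal terms).
x_1(0.4) = 4·(-3)·e^{-3·0.4} + 1·8·e^{-2·0.4} + (-1)·(-5)·e^{-1·0.4} = (-12)·0.301194 + 8·0.449329 + 5·0.670320 = 3.3319.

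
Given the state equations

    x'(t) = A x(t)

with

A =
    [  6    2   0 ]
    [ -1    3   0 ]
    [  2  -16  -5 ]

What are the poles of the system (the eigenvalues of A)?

det(sI - A) = s^3 - (tr A)s^2 + (M11 + M22 + M33)s - det A, where Mii is the 2×2 principal minor of A obtained by deleting row i and column i.
tr A = 6 + 3 + (-5) = 4; M11 = 3·(-5) - 0·(-16) = -15 - 0 = -15; M22 = 6·(-5) - 0·2 = -30 - 0 = -30; M33 = 6·3 - 2·(-1) = 18 - (-2) = 20; sum of minors = -25.
det A = 6·(3·(-5) - 0·(-16)) - 2·((-1)·(-5) - 0·2) + 0·((-1)·(-16) - 3·2) = 6·(-15) - 2·5 + 0·10 = -100.
So p(s) = det(sI - A) = s^3 - 4s^2 - 25s + 100.
Rational-root test: any integer root divides 100. Testing small divisors, s = 4 works: p(4) = 64 + (-64) + (-100) + 100 = 0, so (s - 4) is a factor.
Dividing, p(s) = (s - 4)(s^2 - 25).
Factor s^2 - 25: two numbers with sum 0 and product -25 are 5 and -5, so s^2 - 25 = (s - 5)(s + 5).
Hence p(s) = (s - 5) (s - 4) (s + 5), with roots -5, 4, 5.
At least one eigenvalue has non-negative real part, so the system is not asymptotically stable.

-5, 4, 5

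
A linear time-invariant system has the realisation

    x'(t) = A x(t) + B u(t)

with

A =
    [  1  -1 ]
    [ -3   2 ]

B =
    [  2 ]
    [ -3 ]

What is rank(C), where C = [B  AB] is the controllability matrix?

AB = [[5], [-12]]
Controllability matrix C = [B  AB] = [[2, 5], [-3, -12]]
det(C) = 2·(-12) - 5·(-3) = -24 - (-15) = -9 ≠ 0, so rank(C) = 2.
rank(C) = 2 = n, so the pair (A, B) is completely controllable.

2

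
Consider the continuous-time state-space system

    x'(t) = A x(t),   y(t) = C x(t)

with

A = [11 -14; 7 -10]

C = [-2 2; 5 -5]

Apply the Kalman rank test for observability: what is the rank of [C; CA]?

CA = [[-8, 8], [20, -20]]
Observability matrix O = [C; CA] = [[-2, 2], [5, -5], [-8, 8], [20, -20]]
Every row of O is a scalar multiple of row 1 = [-2, 2] (multipliers 1, -5/2, 4, -10), so the rows span a one-dimensional space.
O ≠ 0, hence rank(O) = 1.
rank(O) = 1 < n = 2, so the pair (A, C) is not completely observable.

1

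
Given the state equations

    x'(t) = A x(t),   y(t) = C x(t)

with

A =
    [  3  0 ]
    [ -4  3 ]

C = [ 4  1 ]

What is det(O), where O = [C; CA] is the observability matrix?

CA = [[8, 3]]
Observability matrix O = [C; CA] = [[4, 1], [8, 3]]
det(O) = 4·3 - 1·8 = 12 - 8 = 4
Since det(O) ≠ 0, rank(O) = 2 and the system is completely observable.

4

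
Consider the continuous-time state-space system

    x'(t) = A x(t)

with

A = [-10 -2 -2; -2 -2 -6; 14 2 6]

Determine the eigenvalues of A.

det(sI - A) = s^3 - (tr A)s^2 + (M11 + M22 + M33)s - det A, where Mii is the 2×2 principal minor of A obtained by deleting row i and column i.
tr A = (-10) + (-2) + 6 = -6; M11 = (-2)·6 - (-6)·2 = -12 - (-12) = 0; M22 = (-10)·6 - (-2)·14 = -60 - (-28) = -32; M33 = (-10)·(-2) - (-2)·(-2) = 20 - 4 = 16; sum of minors = -16.
det A = (-10)·((-2)·6 - (-6)·2) - (-2)·((-2)·6 - (-6)·14) + (-2)·((-2)·2 - (-2)·14) = (-10)·0 - (-2)·72 + (-2)·24 = 96.
So p(s) = det(sI - A) = s^3 + 6s^2 - 16s - 96.
Rational-root test: any integer root divides -96. Testing small divisors, s = -4 works: p(-4) = -64 + 96 + 64 + (-96) = 0, so (s + 4) is a factor.
Dividing, p(s) = (s + 4)(s^2 + 2s - 24).
Factor s^2 + 2s - 24: two numbers with sum -2 and product -24 are 4 and -6, so s^2 + 2s - 24 = (s - 4)(s + 6).
Hence p(s) = (s - 4) (s + 4) (s + 6), with roots -6, -4, 4.
At least one eigenvalue has non-negative real part, so the system is not asymptotically stable.

-6, -4, 4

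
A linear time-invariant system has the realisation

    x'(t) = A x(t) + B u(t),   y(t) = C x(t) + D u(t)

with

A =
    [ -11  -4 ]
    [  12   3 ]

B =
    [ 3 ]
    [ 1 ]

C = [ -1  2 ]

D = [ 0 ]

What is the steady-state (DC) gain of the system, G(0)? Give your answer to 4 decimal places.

G(0) = C(-A)^{-1}B + D = -C A^{-1} B + D.
det A = 15, so A^{-1} = (1/15)·adj(A) = [[1/5, 4/15], [-4/5, -11/15]]
A^{-1} B = [13/15, -47/15]^T
C A^{-1} B = -107/15
G(0) = D - C A^{-1} B = 0 - (-107/15) = 107/15 ≈ 7.1333

7.1333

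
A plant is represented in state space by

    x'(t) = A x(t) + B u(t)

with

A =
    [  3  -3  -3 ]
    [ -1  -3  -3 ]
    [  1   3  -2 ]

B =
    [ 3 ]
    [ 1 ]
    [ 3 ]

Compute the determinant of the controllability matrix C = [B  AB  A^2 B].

3204

AB = [[-3], [-15], [0]]
A^2B = [[36], [48], [-48]]
Controllability matrix C = [B  AB  A^2B] = [[3, -3, 36], [1, -15, 48], [3, 0, -48]]
Expanding along the first row, det(C) = 3·((-15)·(-48) - 48·0) - (-3)·(1·(-48) - 48·3) + 36·(1·0 - (-15)·3) = 3·720 - (-3)·(-192) + 36·45 = 3204
Since det(C) ≠ 0, rank(C) = 3 and the system is completely controllable.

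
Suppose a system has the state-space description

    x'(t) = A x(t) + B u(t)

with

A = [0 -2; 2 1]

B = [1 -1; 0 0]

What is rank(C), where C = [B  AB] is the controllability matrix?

AB = [[0, 0], [2, -2]]
Controllability matrix C = [B  AB] = [[1, -1, 0, 0], [0, 0, 2, -2]]
Take the 2×2 submatrix of C formed by columns 1, 3: [[1, 0], [0, 2]]. Its determinant is 1·2 - 0·0 = 2 - 0 = 2 ≠ 0.
So rank(C) ≥ 2; since C has 2 rows, rank(C) = 2.
rank(C) = 2 = n, so the pair (A, B) is completely controllable.

2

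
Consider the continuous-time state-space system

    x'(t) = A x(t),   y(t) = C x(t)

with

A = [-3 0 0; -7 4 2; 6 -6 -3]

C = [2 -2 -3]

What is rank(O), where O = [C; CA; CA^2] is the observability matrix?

CA = [[-10, 10, 5]]
CA^2 = [[-10, 10, 5]]
Observability matrix O = [C; CA; CA^2] = [[2, -2, -3], [-10, 10, 5], [-10, 10, 5]]
The columns c1, c2, c3 of O are linearly dependent: c1 + c2 = 0 (check each entry), so rank(O) ≤ 2.
The 2×2 minor from rows 1, 2, columns 1, 3 is 2·5 - (-3)·(-10) = 10 - 30 = -20 ≠ 0, so rank(O) = 2.
rank(O) = 2 < n = 3, so the pair (A, C) is not completely observable.

2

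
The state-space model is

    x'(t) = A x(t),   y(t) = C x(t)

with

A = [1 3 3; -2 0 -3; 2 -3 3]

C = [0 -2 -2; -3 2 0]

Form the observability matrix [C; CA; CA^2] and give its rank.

CA = [[0, 6, 0], [-7, -9, -15]]
CA^2 = [[-12, 0, -18], [-19, 24, -39]]
Observability matrix O = [C; CA; CA^2] = [[0, -2, -2], [-3, 2, 0], [0, 6, 0], [-7, -9, -15], [-12, 0, -18], [-19, 24, -39]]
Take the 3×3 submatrix of O formed by rows 1, 2, 3: [[0, -2, -2], [-3, 2, 0], [0, 6, 0]]. Its determinant is 0·(2·0 - 0·6) - (-2)·((-3)·0 - 0·0) + (-2)·((-3)·6 - 2·0) = 0·0 - (-2)·0 + (-2)·(-18) = 36 ≠ 0.
So rank(O) ≥ 3; since O has 3 columns, rank(O) = 3.
rank(O) = 3 = n, so the pair (A, C) is completely observable.

3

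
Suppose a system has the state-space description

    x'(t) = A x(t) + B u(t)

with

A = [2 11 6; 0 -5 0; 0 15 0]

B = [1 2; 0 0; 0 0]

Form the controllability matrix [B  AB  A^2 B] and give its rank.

1

AB = [[2, 4], [0, 0], [0, 0]]
A^2B = [[4, 8], [0, 0], [0, 0]]
Controllability matrix C = [B  AB  A^2B] = [[1, 2, 2, 4, 4, 8], [0, 0, 0, 0, 0, 0], [0, 0, 0, 0, 0, 0]]
Every column of C is a scalar multiple of column 1 = [1, 0, 0] (multipliers 1, 2, 2, 4, 4, 8), so the columns span a one-dimensional space.
C ≠ 0, hence rank(C) = 1.
rank(C) = 1 < n = 3, so the pair (A, B) is not completely controllable.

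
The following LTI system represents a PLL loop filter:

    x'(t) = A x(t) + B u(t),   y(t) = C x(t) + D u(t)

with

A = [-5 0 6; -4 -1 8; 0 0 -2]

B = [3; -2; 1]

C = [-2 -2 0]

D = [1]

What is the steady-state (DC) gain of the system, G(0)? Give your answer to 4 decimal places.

4.2000

G(0) = C(-A)^{-1}B + D = -C A^{-1} B + D.
det A = -10, so A^{-1} = (1/-10)·adj(A) = [[-1/5, 0, -3/5], [4/5, -1, -8/5], [0, 0, -1/2]]
A^{-1} B = [-6/5, 14/5, -1/2]^T
C A^{-1} B = -16/5
G(0) = D - C A^{-1} B = 1 - (-16/5) = 21/5 ≈ 4.2000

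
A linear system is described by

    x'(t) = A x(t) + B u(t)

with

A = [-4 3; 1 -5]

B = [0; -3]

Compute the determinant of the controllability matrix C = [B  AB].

AB = [[-9], [15]]
Controllability matrix C = [B  AB] = [[0, -9], [-3, 15]]
det(C) = 0·15 - (-9)·(-3) = 0 - 27 = -27
Since det(C) ≠ 0, rank(C) = 2 and the system is completely controllable.

-27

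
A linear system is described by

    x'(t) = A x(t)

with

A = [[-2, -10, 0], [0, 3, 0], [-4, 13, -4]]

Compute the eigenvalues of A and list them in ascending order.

-4, -2, 3

det(sI - A) = s^3 - (tr A)s^2 + (M11 + M22 + M33)s - det A, where Mii is the 2×2 principal minor of A obtained by deleting row i and column i.
tr A = (-2) + 3 + (-4) = -3; M11 = 3·(-4) - 0·13 = -12 - 0 = -12; M22 = (-2)·(-4) - 0·(-4) = 8 - 0 = 8; M33 = (-2)·3 - (-10)·0 = -6 - 0 = -6; sum of minors = -10.
det A = (-2)·(3·(-4) - 0·13) - (-10)·(0·(-4) - 0·(-4)) + 0·(0·13 - 3·(-4)) = (-2)·(-12) - (-10)·0 + 0·12 = 24.
So p(s) = det(sI - A) = s^3 + 3s^2 - 10s - 24.
Rational-root test: any integer root divides -24. Testing small divisors, s = -2 works: p(-2) = -8 + 12 + 20 + (-24) = 0, so (s + 2) is a factor.
Dividing, p(s) = (s + 2)(s^2 + s - 12).
Factor s^2 + s - 12: two numbers with sum -1 and product -12 are 3 and -4, so s^2 + s - 12 = (s - 3)(s + 4).
Hence p(s) = (s - 3) (s + 2) (s + 4), with roots -4, -2, 3.
At least one eigenvalue has non-negative real part, so the system is not asymptotically stable.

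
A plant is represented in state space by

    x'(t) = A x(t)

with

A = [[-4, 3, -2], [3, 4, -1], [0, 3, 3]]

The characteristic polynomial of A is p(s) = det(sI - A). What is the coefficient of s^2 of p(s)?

Expand det(sI - A) for the 3×3 matrix.
p(s) = s^3 - 3s^2 - 22s + 105.
(Check: constant term = det(-A) = (-1)^3 det A = 105; coefficient of s^2 = -tr A = -3.)
The coefficient of s^2 is -3.

-3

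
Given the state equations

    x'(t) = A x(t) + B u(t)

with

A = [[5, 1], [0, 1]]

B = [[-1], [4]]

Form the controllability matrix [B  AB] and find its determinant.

0

AB = [[-1], [4]]
Controllability matrix C = [B  AB] = [[-1, -1], [4, 4]]
det(C) = (-1)·4 - (-1)·4 = -4 - (-4) = 0
Since det(C) = 0, rank(C) < 2 and the system is not completely controllable.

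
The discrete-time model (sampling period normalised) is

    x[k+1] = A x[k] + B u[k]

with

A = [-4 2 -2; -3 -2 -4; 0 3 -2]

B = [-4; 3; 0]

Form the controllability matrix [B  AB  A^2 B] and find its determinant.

-6642

AB = [[22], [6], [9]]
A^2B = [[-94], [-114], [0]]
Controllability matrix C = [B  AB  A^2B] = [[-4, 22, -94], [3, 6, -114], [0, 9, 0]]
Expanding along the first row, det(C) = (-4)·(6·0 - (-114)·9) - 22·(3·0 - (-114)·0) + (-94)·(3·9 - 6·0) = (-4)·1026 - 22·0 + (-94)·27 = -6642
Since det(C) ≠ 0, rank(C) = 3 and the system is completely controllable.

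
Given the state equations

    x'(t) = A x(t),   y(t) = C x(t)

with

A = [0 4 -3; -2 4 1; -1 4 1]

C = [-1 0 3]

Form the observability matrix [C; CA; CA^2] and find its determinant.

212

CA = [[-3, 8, 6]]
CA^2 = [[-22, 44, 23]]
Observability matrix O = [C; CA; CA^2] = [[-1, 0, 3], [-3, 8, 6], [-22, 44, 23]]
Expanding along the first row, det(O) = (-1)·(8·23 - 6·44) - 0·((-3)·23 - 6·(-22)) + 3·((-3)·44 - 8·(-22)) = (-1)·(-80) - 0·63 + 3·44 = 212
Since det(O) ≠ 0, rank(O) = 3 and the system is completely observable.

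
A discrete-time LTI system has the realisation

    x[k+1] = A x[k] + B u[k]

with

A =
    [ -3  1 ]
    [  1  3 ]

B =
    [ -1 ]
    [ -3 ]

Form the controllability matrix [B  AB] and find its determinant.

AB = [[0], [-10]]
Controllability matrix C = [B  AB] = [[-1, 0], [-3, -10]]
det(C) = (-1)·(-10) - 0·(-3) = 10 - 0 = 10
Since det(C) ≠ 0, rank(C) = 2 and the system is completely controllable.

10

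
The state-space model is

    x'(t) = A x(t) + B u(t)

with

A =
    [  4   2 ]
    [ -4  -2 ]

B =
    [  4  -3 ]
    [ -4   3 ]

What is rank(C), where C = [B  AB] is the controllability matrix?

AB = [[8, -6], [-8, 6]]
Controllability matrix C = [B  AB] = [[4, -3, 8, -6], [-4, 3, -8, 6]]
Every column of C is a scalar multiple of column 1 = [4, -4] (multipliers 1, -3/4, 2, -3/2), so the columns span a one-dimensional space.
C ≠ 0, hence rank(C) = 1.
rank(C) = 1 < n = 2, so the pair (A, B) is not completely controllable.

1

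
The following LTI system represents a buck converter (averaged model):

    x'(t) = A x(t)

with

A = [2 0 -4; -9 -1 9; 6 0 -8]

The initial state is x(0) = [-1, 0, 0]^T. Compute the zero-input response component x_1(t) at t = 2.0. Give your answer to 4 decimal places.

det(sI - A) = s^3 - (tr A)s^2 + (M11 + M22 + M33)s - det A, where Mii is the 2×2 principal minor of A obtained by deleting row i and column i.
tr A = 2 + (-1) + (-8) = -7; M11 = (-1)·(-8) - 9·0 = 8 - 0 = 8; M22 = 2·(-8) - (-4)·6 = -16 - (-24) = 8; M33 = 2·(-1) - 0·(-9) = -2 - 0 = -2; sum of minors = 14.
det A = 2·((-1)·(-8) - 9·0) - 0·((-9)·(-8) - 9·6) + (-4)·((-9)·0 - (-1)·6) = 2·8 - 0·18 + (-4)·6 = -8.
So p(s) = det(sI - A) = s^3 + 7s^2 + 14s + 8.
Rational-root test: any integer root divides 8. Testing small divisors, s = -1 works: p(-1) = -1 + 7 + (-14) + 8 = 0, so (s + 1) is a factor.
Dividing, p(s) = (s + 1)(s^2 + 6s + 8).
Factor s^2 + 6s + 8: two numbers with sum -6 and product 8 are -2 and -4, so s^2 + 6s + 8 = (s + 2)(s + 4).
Hence p(s) = (s + 1) (s + 2) (s + 4), with roots -4, -2, -1.
The eigenvalues -4, -2, -1 are distinct and real, so A is diagonalisable and x(t) = e^{At} x(0) = V diag(e^{λ_i t}) V^{-1} x(0), where the columns of V are the eigenvectors.
λ = -4: A - (-4)I = [[6, 0, -4], [-9, 3, 9], [6, 0, -4]]. v must be orthogonal to every row; (row 1) × (row 2) = [12, -18, 18], so take v_1 = [-2, 3, -3]^T.
λ = -2: A - (-2)I = [[4, 0, -4], [-9, 1, 9], [6, 0, -6]]. v must be orthogonal to every row; (row 1) × (row 2) = [4, 0, 4], so take v_2 = [1, 0, 1]^T.
λ = -1: A - (-1)I = [[3, 0, -4], [-9, 0, 9], [6, 0, -7]]. v must be orthogonal to every row; (row 1) × (row 2) = [0, 9, 0], so take v_3 = [0, 1, 0]^T.
V = [v_1 v_2 v_3] = [[-2, 1, 0], [3, 0, 1], [-3, 1, 0]] has det V = -1, so V^{-1} = adj(V)/det V = [[1, 0, -1], [3, 0, -2], [-3, 1, 3]].
Modal coordinates z(0) = V^{-1} x(0): 1·(-1) + 0·0 + (-1)·0 = -1; 3·(-1) + 0·0 + (-2)·0 = -3; (-3)·(-1) + 1·0 + 3·0 = 3; so z(0) = [-1, -3, 3]^T.
x_1(t) = Σ_i (v_i)_1 · z_i(0) · e^{λ_i t} (row 1 of V times the modal terms).
x_1(2.0) = (-2)·(-1)·e^{-4·2.0} + 1·(-3)·e^{-2·2.0} + 0·3·e^{-1·2.0} = 2·0.000335 + (-3)·0.018316 + 0·0.135335 = -0.0543.

-0.0543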